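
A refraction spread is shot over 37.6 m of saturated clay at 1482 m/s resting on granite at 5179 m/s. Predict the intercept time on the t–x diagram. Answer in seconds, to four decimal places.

0.0486 s

tᵢ = 2h·√(V₂²−V₁²)/(V₁V₂).
√(V₂²−V₁²) = √(5179²−1482²) = 4962.4 m/s.
tᵢ = 2·37.6·4962.4/(1482·5179) = 0.04862 s.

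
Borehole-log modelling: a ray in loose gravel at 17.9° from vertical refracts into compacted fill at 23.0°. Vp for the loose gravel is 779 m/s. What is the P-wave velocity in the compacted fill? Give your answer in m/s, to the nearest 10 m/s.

990 m/s

sin 17.9° = 0.3074; sin 23.0° = 0.3907.
V₂ = V₁·(sin θ₂/sin θ₁) = 779·(0.3907/0.3074) = 990.31 m/s.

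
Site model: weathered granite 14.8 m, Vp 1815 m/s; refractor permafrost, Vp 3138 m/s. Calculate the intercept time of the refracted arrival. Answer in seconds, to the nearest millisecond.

θ_c = arcsin(V₁/V₂) = arcsin(1815/3138) = 35.34°; cos θ_c = 0.8158.
tᵢ = 2h·cos θ_c / V₁ = 2·14.8·0.8158 / 1815 = 0.01330 s.

0.013 s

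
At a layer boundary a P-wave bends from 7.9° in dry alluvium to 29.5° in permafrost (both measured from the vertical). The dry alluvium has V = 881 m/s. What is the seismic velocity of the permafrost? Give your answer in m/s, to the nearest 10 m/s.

3160 m/s

Snell's law: sin 7.9°/V₁ = sin 29.5°/V₂.
V₂ = V₁·sin 29.5°/sin 7.9° = 881 × 3.5827 = 3156.37 m/s.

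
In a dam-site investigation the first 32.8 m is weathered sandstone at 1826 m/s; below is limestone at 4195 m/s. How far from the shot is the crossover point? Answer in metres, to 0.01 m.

x_cross = 2h·√((V₂+V₁)/(V₂−V₁)).
(V₂+V₁)/(V₂−V₁) = (4195+1826)/(4195−1826) = 2.5416; √ = 1.5942.
x_cross = 2·32.8·1.5942 = 104.58 m.

104.58 m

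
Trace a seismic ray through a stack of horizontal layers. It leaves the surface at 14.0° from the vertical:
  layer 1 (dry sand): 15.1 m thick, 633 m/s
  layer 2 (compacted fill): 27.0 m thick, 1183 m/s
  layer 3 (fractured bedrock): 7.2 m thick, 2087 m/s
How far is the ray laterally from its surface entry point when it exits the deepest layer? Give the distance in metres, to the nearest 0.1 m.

27.0 m

Ray parameter p = sin 14.0° / 633 m/s = 3.8218e-04 s/m.
Layer 1: θ = 14.00°; offset = 15.1·tan 14.00° = 3.765 m.
Layer 2: sin θ = p·1183 = 0.4521 → θ = 26.88°; offset = 27.0·tan 26.88° = 13.686 m.
Layer 3: sin θ = p·2087 = 0.7976 → θ = 52.90°; offset = 7.2·tan 52.90° = 9.521 m.
Summing the layer offsets gives 26.972 m.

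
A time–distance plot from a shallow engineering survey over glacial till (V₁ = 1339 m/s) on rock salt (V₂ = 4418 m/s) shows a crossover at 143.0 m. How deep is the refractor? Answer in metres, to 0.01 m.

52.29 m

x_cross = 2h·√((V₂+V₁)/(V₂−V₁)) → h = x_cross / (2·√((V₂+V₁)/(V₂−V₁))).
√((V₂+V₁)/(V₂−V₁)) = √((4418+1339)/(4418−1339)) = 1.3674.
h = 143.0 / (2·1.3674) = 52.29 m.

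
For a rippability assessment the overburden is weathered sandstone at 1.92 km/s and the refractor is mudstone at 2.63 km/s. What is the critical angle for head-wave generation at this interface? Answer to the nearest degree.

47°

At critical incidence the refracted ray runs along the interface (θ₂ = 90°), so sin θ_c = V₁/V₂.
θ_c = arcsin(1.92/2.63) = arcsin 0.7300 = 46.89°.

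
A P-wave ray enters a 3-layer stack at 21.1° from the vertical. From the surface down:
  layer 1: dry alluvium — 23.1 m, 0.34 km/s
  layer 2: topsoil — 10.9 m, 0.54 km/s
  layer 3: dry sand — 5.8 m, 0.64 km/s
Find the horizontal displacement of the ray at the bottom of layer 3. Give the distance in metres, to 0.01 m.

21.85 m

Ray parameter p = sin 21.1° / 0.34 km/s = 1.0588e+00 s/km.
Layer 1: θ = 21.10°; offset = 23.1·tan 21.10° = 8.9135 m.
Layer 2: sin θ = p·0.54 = 0.5718 → θ = 34.87°; offset = 10.9·tan 34.87° = 7.5963 m.
Layer 3: sin θ = p·0.64 = 0.6776 → θ = 42.66°; offset = 5.8·tan 42.66° = 5.3445 m.
Σ offsets = 21.8544 m.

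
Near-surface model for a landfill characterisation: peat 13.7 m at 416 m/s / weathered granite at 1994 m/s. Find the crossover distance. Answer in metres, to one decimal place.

33.9 m

x_cross = 2h·√((V₂+V₁)/(V₂−V₁)).
(V₂+V₁)/(V₂−V₁) = (1994+416)/(1994−416) = 1.5272; √ = 1.2358.
x_cross = 2·13.7·1.2358 = 33.86 m.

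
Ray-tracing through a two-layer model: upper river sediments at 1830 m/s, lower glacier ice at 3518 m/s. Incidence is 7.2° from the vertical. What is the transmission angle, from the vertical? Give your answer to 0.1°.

sin θ₁/V₁ = sin θ₂/V₂ ⇒ sin θ₂ = 3518·sin 7.2°/1830 = 3518·0.1253/1830 = 0.2409.
θ₂ = sin⁻¹(0.2409) = 13.94° (from vertical).

13.9°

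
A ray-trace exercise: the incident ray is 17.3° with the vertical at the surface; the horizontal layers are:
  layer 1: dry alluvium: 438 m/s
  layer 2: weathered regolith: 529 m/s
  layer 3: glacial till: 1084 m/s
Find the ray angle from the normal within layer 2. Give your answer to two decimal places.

Ray parameter p = sin 17.3° / 438 = 6.7894e-04 s/m.
sin θ_2 = p·V_2 = 6.7894e-04 × 529 = 0.3592.
θ_2 = 21.05° from the vertical.

21.05°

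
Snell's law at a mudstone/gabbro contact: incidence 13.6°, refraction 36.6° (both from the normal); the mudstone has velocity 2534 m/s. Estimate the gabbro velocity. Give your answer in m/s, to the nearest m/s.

sin 13.6° = 0.2351; sin 36.6° = 0.5962.
V₂ = V₁·(sin θ₂/sin θ₁) = 2534·(0.5962/0.2351) = 6425.19 m/s.

6425 m/s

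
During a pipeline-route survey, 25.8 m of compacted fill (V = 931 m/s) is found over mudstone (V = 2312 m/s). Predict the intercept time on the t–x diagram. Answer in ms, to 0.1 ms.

θ_c = arcsin(V₁/V₂) = arcsin(931/2312) = 23.75°; cos θ_c = 0.9153.
tᵢ = 2h·cos θ_c / V₁ = 2·25.8·0.9153 / 931 = 0.05073 s.

50.7 ms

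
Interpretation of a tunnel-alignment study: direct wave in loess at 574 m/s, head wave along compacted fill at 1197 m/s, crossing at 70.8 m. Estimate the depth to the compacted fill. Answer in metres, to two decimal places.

21.00 m

x_cross = 2h·√((V₂+V₁)/(V₂−V₁)) → h = x_cross / (2·√((V₂+V₁)/(V₂−V₁))).
√((V₂+V₁)/(V₂−V₁)) = √((1197+574)/(1197−574)) = 1.6860.
h = 70.8 / (2·1.6860) = 21.00 m.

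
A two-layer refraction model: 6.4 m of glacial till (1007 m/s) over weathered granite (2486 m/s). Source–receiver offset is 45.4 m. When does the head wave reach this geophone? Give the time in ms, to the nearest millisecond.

t = x/V₂ + 2h·√(V₂²−V₁²)/(V₁V₂).
√(V₂²−V₁²) = √(2486²−1007²) = 2272.9 m/s; delay term = 2·6.4·2272.9/(1007·2486) = 0.01162 s.
t = 45.4/2486 + 0.01162 = 0.02988 s.

30 ms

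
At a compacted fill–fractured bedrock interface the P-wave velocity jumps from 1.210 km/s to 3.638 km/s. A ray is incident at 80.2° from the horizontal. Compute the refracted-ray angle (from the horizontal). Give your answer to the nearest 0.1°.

Angle from the normal: 90° − 80.2° = 9.8°.
Snell's law: sin θ₂ = (V₂/V₁)·sin θ₁ = (3.638/1.210)·sin 9.8° = 0.5118.
θ₂ = arcsin 0.5118 = 30.78° from the normal.
From the interface: 90° − 30.78° = 59.22°.

59.2°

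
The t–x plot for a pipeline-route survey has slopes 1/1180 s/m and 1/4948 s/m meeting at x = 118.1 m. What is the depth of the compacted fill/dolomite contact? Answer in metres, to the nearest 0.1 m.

46.3 m

x_cross = 2h·√((V₂+V₁)/(V₂−V₁)) → h = x_cross / (2·√((V₂+V₁)/(V₂−V₁))).
√((V₂+V₁)/(V₂−V₁)) = √((4948+1180)/(4948−1180)) = 1.2753.
h = 118.1 / (2·1.2753) = 46.30 m.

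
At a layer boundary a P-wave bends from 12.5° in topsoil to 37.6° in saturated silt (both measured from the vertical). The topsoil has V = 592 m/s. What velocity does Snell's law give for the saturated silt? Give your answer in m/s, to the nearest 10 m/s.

Snell's law: sin 12.5°/V₁ = sin 37.6°/V₂.
V₂ = V₁·sin 37.6°/sin 12.5° = 592 × 2.8190 = 1668.85 m/s.

1670 m/s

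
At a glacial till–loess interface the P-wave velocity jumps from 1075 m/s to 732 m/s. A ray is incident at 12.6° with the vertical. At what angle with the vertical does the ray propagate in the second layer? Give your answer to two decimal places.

Snell's law: sin θ₂ = (V₂/V₁)·sin θ₁ = (732/1075)·sin 12.6° = 0.1485.
θ₂ = arcsin 0.1485 = 8.54° from the normal.

8.54°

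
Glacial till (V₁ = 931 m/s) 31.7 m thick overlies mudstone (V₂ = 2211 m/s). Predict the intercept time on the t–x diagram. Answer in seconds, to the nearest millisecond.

0.062 s

tᵢ = 2h·√(V₂²−V₁²)/(V₁V₂).
√(V₂²−V₁²) = √(2211²−931²) = 2005.4 m/s.
tᵢ = 2·31.7·2005.4/(931·2211) = 0.06177 s.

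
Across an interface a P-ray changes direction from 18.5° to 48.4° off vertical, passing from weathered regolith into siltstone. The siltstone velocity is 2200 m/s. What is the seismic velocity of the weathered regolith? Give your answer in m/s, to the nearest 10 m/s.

930 m/s

sin 18.5° = 0.3173; sin 48.4° = 0.7478.
V₁ = V₂·(sin θ₁/sin θ₂) = 2200·(0.3173/0.7478) = 933.50 m/s.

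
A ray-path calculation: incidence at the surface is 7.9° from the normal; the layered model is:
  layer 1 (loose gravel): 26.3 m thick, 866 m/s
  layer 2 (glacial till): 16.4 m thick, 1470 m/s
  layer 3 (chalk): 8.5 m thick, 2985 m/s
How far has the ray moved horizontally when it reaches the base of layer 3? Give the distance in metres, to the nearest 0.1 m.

12.2 m

Ray parameter p = sin 7.9° / 866 m/s = 1.5871e-04 s/m.
Layer 1: θ = 7.90°; offset = 26.3·tan 7.90° = 3.649 m.
Layer 2: sin θ = p·1470 = 0.2333 → θ = 13.49°; offset = 16.4·tan 13.49° = 3.935 m.
Layer 3: sin θ = p·2985 = 0.4738 → θ = 28.28°; offset = 8.5·tan 28.28° = 4.573 m.
Summing the layer offsets gives 12.157 m.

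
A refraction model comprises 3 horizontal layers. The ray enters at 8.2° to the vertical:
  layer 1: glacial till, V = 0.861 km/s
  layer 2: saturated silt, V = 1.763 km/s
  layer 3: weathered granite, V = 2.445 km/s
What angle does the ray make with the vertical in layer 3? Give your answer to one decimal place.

Ray parameter p = sin 8.2° / 0.861 = 1.6565e-01 s/km.
sin θ_3 = p·V_3 = 1.6565e-01 × 2.445 = 0.4050.
θ_3 = 23.89° from the vertical.

23.9°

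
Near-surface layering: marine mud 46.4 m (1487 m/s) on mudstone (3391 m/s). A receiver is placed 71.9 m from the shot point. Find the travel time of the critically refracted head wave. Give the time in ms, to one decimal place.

77.3 ms

θ_c = arcsin(V₁/V₂) = arcsin(1487/3391) = 26.01°, cos θ_c = 0.8987.
Intercept time tᵢ = 2h cos θ_c / V₁ = 2·46.4·0.8987/1487 = 0.05609 s.
t = x/V₂ + tᵢ = 71.9/3391 + 0.05609 = 0.07729 s.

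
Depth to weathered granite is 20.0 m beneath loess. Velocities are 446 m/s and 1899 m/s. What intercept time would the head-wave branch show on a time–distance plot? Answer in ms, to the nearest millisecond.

87 ms

tᵢ = 2h·√(V₂²−V₁²)/(V₁V₂).
√(V₂²−V₁²) = √(1899²−446²) = 1845.9 m/s.
tᵢ = 2·20.0·1845.9/(446·1899) = 0.08718 s.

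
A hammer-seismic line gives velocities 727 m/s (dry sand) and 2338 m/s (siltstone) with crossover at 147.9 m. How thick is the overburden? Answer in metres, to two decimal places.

x_cross = 2h·√((V₂+V₁)/(V₂−V₁)) → h = x_cross / (2·√((V₂+V₁)/(V₂−V₁))).
√((V₂+V₁)/(V₂−V₁)) = √((2338+727)/(2338−727)) = 1.3793.
h = 147.9 / (2·1.3793) = 53.61 m.

53.61 m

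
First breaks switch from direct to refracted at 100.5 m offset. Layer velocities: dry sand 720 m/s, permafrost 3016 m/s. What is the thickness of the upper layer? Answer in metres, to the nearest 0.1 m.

x_cross = 2h·√((V₂+V₁)/(V₂−V₁)) → h = x_cross / (2·√((V₂+V₁)/(V₂−V₁))).
√((V₂+V₁)/(V₂−V₁)) = √((3016+720)/(3016−720)) = 1.2756.
h = 100.5 / (2·1.2756) = 39.39 m.

39.4 m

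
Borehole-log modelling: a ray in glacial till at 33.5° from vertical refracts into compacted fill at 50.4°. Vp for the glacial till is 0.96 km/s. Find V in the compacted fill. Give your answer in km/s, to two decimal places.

1.34 km/s

Snell's law: sin 33.5°/V₁ = sin 50.4°/V₂.
V₂ = V₁·sin 50.4°/sin 33.5° = 0.96 × 1.3960 = 1.34 km/s.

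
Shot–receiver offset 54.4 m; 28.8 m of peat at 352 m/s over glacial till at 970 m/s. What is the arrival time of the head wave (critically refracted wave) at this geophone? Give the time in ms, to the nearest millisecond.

209 ms

θ_c = arcsin(V₁/V₂) = arcsin(352/970) = 21.28°, cos θ_c = 0.9318.
Intercept time tᵢ = 2h cos θ_c / V₁ = 2·28.8·0.9318/352 = 0.15248 s.
t = x/V₂ + tᵢ = 54.4/970 + 0.15248 = 0.20856 s.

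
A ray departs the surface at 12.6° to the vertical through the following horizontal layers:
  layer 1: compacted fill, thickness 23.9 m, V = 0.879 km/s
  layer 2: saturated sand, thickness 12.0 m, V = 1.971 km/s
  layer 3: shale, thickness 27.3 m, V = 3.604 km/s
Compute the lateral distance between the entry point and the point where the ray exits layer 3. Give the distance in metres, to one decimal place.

66.7 m

Apply Snell's law at each interface; in layer i the horizontal offset is hᵢ·tan θᵢ.
Layer 1: θ = 12.60°; offset = 23.9·tan 12.60° = 5.342 m.
Layer 2: sin θ = 1.971·sin 12.6°/0.879 = 0.4891, θ = 29.28°; offset = 12.0·tan 29.28° = 6.730 m.
Layer 3: sin θ = 3.604·sin 12.6°/0.879 = 0.8944, θ = 63.43°; offset = 27.3·tan 63.43° = 54.595 m.
Summing the layer offsets gives 66.668 m.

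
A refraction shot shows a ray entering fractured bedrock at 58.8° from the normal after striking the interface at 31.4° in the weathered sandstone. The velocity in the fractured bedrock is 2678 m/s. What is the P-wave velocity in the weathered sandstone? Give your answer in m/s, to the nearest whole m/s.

1631 m/s

Snell's law: sin 31.4°/V₁ = sin 58.8°/V₂.
V₁ = V₂·sin 31.4°/sin 58.8° = 2678 × 0.6091 = 1631.19 m/s.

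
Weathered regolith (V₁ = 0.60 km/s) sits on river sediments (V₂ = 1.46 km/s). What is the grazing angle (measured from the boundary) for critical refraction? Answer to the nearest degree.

Critical incidence: sin θ_c = V₁/V₂ = 0.60/1.46 = 0.4110.
θ_c = arcsin 0.4110 = 24.27°.
Measured from the interface: 90° − 24.27° = 65.73°.

66°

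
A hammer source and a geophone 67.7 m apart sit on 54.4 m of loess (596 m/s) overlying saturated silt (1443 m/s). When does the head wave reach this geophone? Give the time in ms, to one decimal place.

213.2 ms

t = x/V₂ + 2h·√(V₂²−V₁²)/(V₁V₂).
√(V₂²−V₁²) = √(1443²−596²) = 1314.2 m/s; delay term = 2·54.4·1314.2/(596·1443) = 0.16625 s.
t = 67.7/1443 + 0.16625 = 0.21317 s.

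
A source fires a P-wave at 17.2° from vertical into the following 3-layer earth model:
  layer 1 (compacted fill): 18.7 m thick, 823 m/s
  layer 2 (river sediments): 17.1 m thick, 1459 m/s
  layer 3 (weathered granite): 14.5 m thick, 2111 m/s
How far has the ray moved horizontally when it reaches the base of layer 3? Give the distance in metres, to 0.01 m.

33.19 m

p = sin θ₁/V₁ = sin 17.2°/823 = 3.5931e-04 s/m is conserved through the stack.
Layer 1: θ = 17.20°; offset = 18.7·tan 17.20° = 5.7886 m.
Layer 2: sin θ = p·1459 = 0.5242 → θ = 31.62°; offset = 17.1·tan 31.62° = 10.5266 m.
Layer 3: sin θ = p·2111 = 0.7585 → θ = 49.33°; offset = 14.5·tan 49.33° = 16.8766 m.
Σ offsets = 33.1918 m.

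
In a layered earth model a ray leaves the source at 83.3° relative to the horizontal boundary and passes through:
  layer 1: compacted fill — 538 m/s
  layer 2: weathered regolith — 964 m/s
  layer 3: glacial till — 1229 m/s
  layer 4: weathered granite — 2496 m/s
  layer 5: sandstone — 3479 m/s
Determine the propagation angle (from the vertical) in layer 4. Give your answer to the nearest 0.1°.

32.8°

From the normal: θ₁ = 90° − 83.3° = 6.7°.
Ray parameter p = sin 6.7° / 538 = 2.1686e-04 s/m.
sin θ_4 = p·V_4 = 2.1686e-04 × 2496 = 0.5413.
θ_4 = 32.77° from the vertical.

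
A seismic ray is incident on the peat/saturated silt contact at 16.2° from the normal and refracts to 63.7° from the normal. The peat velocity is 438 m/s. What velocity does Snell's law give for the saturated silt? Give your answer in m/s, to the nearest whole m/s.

Snell's law: sin 16.2°/V₁ = sin 63.7°/V₂.
V₂ = V₁·sin 63.7°/sin 16.2° = 438 × 3.2133 = 1407.43 m/s.

1407 m/s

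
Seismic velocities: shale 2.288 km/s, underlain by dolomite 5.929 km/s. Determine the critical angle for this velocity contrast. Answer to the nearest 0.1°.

22.7°

At critical incidence the refracted ray runs along the interface (θ₂ = 90°), so sin θ_c = V₁/V₂.
θ_c = arcsin(2.288/5.929) = arcsin 0.3859 = 22.70°.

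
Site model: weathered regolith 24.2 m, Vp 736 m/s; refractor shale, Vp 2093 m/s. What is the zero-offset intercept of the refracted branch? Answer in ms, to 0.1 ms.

61.6 ms

θ_c = arcsin(V₁/V₂) = arcsin(736/2093) = 20.59°; cos θ_c = 0.9361.
tᵢ = 2h·cos θ_c / V₁ = 2·24.2·0.9361 / 736 = 0.06156 s.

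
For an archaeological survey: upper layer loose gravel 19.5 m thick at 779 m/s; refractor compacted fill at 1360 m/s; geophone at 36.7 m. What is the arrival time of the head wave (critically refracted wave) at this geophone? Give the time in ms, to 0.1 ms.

t = x/V₂ + 2h·√(V₂²−V₁²)/(V₁V₂).
√(V₂²−V₁²) = √(1360²−779²) = 1114.8 m/s; delay term = 2·19.5·1114.8/(779·1360) = 0.04104 s.
t = 36.7/1360 + 0.04104 = 0.06802 s.

68.0 ms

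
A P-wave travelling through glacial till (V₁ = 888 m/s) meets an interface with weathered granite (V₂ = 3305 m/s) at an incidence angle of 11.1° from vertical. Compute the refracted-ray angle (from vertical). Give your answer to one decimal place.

sin θ₁/V₁ = sin θ₂/V₂ ⇒ sin θ₂ = 3305·sin 11.1°/888 = 3305·0.1925/888 = 0.7165.
θ₂ = sin⁻¹(0.7165) = 45.77° (from vertical).

45.8°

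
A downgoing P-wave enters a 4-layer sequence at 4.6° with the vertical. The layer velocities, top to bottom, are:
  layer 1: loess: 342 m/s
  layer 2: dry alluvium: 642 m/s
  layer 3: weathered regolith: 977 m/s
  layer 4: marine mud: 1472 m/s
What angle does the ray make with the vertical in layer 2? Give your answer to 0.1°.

8.7°

Snell's law across each interface conserves sin θ / V, so sin θ_2 = V_2·sin θ₁/V₁.
sin θ_2 = 642 × sin 4.6° / 342 = 0.1505.
θ_2 = arcsin 0.1505 = 8.66°.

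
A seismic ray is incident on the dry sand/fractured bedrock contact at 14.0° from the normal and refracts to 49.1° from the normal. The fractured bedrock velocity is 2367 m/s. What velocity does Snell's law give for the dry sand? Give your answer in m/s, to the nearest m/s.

Snell's law: sin 14.0°/V₁ = sin 49.1°/V₂.
V₁ = V₂·sin 14.0°/sin 49.1° = 2367 × 0.3201 = 757.59 m/s.

758 m/s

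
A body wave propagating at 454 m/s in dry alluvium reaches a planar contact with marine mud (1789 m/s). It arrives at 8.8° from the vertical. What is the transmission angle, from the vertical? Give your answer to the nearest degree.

sin θ₁/V₁ = sin θ₂/V₂ ⇒ sin θ₂ = 1789·sin 8.8°/454 = 1789·0.1530/454 = 0.6028.
θ₂ = arcsin 0.6028 = 37.07° from the normal.

37°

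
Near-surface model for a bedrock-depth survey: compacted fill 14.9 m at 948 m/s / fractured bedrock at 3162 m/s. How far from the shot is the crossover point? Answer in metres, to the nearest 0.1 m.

40.6 m

x_cross = 2h·√((V₂+V₁)/(V₂−V₁)).
(V₂+V₁)/(V₂−V₁) = (3162+948)/(3162−948) = 1.8564; √ = 1.3625.
x_cross = 2·14.9·1.3625 = 40.60 m.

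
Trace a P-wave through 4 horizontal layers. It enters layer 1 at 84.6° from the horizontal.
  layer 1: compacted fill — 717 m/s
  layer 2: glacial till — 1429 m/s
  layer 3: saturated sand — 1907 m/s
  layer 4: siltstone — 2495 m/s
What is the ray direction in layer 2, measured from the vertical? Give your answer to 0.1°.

10.8°

From the normal: θ₁ = 90° − 84.6° = 5.4°.
Snell's law across each interface conserves sin θ / V, so sin θ_2 = V_2·sin θ₁/V₁.
sin θ_2 = 1429 × sin 5.4° / 717 = 0.1876.
θ_2 = arcsin 0.1876 = 10.81°.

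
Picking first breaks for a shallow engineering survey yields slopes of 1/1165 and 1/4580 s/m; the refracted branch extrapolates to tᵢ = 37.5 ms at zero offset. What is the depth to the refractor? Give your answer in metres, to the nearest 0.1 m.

h = tᵢ·V₁·V₂ / (2·√(V₂²−V₁²)).
√(V₂²−V₁²) = √(4580² − 1165²) = 4429.4 m/s.
h = 0.0375 s × 1165 × 4580 / (2 × 4429.4) = 22.59 m.

22.6 m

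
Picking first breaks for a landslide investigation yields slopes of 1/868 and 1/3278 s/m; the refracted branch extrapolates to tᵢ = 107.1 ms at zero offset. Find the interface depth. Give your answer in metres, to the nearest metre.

48 m

θ_c = arcsin(868/3278) = 15.35°; cos θ_c = 0.9643.
tᵢ = 2h cos θ_c/V₁ ⇒ h = tᵢ·V₁/(2 cos θ_c) = 0.1071·868/(2·0.9643) = 48.20 m.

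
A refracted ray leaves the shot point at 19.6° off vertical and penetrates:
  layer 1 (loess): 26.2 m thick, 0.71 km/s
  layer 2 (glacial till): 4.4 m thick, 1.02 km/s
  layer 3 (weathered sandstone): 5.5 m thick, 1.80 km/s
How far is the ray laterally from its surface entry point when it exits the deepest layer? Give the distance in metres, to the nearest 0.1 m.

20.6 m

p = sin θ₁/V₁ = sin 19.6°/0.71 = 4.7247e-01 s/km is conserved through the stack.
Layer 1: θ = 19.60°; offset = 26.2·tan 19.60° = 9.329 m.
Layer 2: sin θ = p·1.02 = 0.4819 → θ = 28.81°; offset = 4.4·tan 28.81° = 2.420 m.
Layer 3: sin θ = p·1.80 = 0.8504 → θ = 58.26°; offset = 5.5·tan 58.26° = 8.891 m.
Total horizontal offset = 20.641 m.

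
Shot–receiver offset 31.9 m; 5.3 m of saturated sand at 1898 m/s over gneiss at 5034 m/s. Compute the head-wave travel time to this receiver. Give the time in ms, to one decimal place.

11.5 ms

t = x/V₂ + 2h·√(V₂²−V₁²)/(V₁V₂).
√(V₂²−V₁²) = √(5034²−1898²) = 4662.5 m/s; delay term = 2·5.3·4662.5/(1898·5034) = 0.00517 s.
t = 31.9/5034 + 0.00517 = 0.01151 s.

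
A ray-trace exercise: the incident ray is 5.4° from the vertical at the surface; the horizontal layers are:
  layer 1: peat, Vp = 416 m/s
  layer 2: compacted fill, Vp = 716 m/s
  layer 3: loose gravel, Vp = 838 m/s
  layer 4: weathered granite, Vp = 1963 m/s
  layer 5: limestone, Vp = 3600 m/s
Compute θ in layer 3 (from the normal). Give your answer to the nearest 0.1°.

10.9°

Ray parameter p = sin 5.4° / 416 = 2.2622e-04 s/m.
sin θ_3 = p·V_3 = 2.2622e-04 × 838 = 0.1896.
θ_3 = arcsin 0.1896 = 10.93°.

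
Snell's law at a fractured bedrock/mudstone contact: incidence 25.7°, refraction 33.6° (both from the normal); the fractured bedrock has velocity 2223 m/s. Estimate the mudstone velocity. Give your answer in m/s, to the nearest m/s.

2837 m/s

Snell's law: sin 25.7°/V₁ = sin 33.6°/V₂.
V₂ = V₁·sin 33.6°/sin 25.7° = 2223 × 1.2761 = 2836.77 m/s.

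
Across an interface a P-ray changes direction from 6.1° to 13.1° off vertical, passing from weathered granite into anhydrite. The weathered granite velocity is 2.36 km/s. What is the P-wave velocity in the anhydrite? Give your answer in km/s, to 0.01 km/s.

Snell's law: sin 6.1°/V₁ = sin 13.1°/V₂.
V₂ = V₁·sin 13.1°/sin 6.1° = 2.36 × 2.1329 = 5.03 km/s.

5.03 km/s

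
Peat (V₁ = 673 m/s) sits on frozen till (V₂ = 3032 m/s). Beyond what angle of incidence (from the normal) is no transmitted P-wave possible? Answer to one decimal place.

At critical incidence the refracted ray runs along the interface (θ₂ = 90°), so sin θ_c = V₁/V₂.
θ_c = arcsin(673/3032) = arcsin 0.2220 = 12.82°.

12.8°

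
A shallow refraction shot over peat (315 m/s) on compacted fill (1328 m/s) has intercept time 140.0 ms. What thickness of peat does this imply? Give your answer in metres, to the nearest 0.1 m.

22.7 m

θ_c = arcsin(315/1328) = 13.72°; cos θ_c = 0.9715.
tᵢ = 2h cos θ_c/V₁ ⇒ h = tᵢ·V₁/(2 cos θ_c) = 0.14·315/(2·0.9715) = 22.70 m.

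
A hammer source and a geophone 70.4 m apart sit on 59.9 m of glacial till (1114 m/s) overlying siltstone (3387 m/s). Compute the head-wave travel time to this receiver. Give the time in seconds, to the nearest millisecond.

θ_c = arcsin(V₁/V₂) = arcsin(1114/3387) = 19.20°, cos θ_c = 0.9444.
Intercept time tᵢ = 2h cos θ_c / V₁ = 2·59.9·0.9444/1114 = 0.10156 s.
t = x/V₂ + tᵢ = 70.4/3387 + 0.10156 = 0.12234 s.

0.122 s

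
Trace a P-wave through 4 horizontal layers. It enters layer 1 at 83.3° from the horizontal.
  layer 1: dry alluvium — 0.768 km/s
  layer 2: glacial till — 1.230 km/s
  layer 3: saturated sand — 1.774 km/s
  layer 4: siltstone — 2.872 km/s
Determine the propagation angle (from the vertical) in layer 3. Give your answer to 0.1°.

From the normal: θ₁ = 90° − 83.3° = 6.7°.
Ray parameter p = sin 6.7° / 0.768 = 1.5192e-01 s/km.
sin θ_3 = p·V_3 = 1.5192e-01 × 1.774 = 0.2695.
θ_3 = arcsin 0.2695 = 15.63°.

15.6°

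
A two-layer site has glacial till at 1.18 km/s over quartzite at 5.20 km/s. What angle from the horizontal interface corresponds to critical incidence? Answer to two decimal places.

76.88°

Critical incidence: sin θ_c = V₁/V₂ = 1.18/5.20 = 0.2269.
θ_c = arcsin 0.2269 = 13.12°.
Measured from the interface: 90° − 13.12° = 76.88°.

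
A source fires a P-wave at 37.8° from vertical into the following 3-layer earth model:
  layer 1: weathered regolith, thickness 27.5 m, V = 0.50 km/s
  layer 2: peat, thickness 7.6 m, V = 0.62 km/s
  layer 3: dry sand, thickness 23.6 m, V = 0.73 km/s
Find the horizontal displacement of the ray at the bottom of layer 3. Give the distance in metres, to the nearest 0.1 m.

77.5 m

Apply Snell's law at each interface; in layer i the horizontal offset is hᵢ·tan θᵢ.
Layer 1: θ = 37.80°; offset = 27.5·tan 37.80° = 21.331 m.
Layer 2: sin θ = 0.62·sin 37.8°/0.50 = 0.7600, θ = 49.46°; offset = 7.6·tan 49.46° = 8.887 m.
Layer 3: sin θ = 0.73·sin 37.8°/0.50 = 0.8948, θ = 63.49°; offset = 23.6·tan 63.49° = 47.310 m.
Summing the layer offsets gives 77.529 m.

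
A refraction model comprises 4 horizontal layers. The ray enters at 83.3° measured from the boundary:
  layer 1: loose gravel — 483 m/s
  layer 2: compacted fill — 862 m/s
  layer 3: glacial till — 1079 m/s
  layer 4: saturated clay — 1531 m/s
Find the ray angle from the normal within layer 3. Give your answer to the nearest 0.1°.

15.1°

From the normal: θ₁ = 90° − 83.3° = 6.7°.
Ray parameter p = sin 6.7° / 483 = 2.4155e-04 s/m.
sin θ_3 = p·V_3 = 2.4155e-04 × 1079 = 0.2606.
θ_3 = arcsin 0.2606 = 15.11°.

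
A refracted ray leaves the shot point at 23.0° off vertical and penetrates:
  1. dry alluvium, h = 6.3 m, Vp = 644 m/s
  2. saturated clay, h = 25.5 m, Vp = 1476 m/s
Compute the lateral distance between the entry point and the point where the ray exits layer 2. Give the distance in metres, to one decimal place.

p = sin θ₁/V₁ = sin 23.0°/644 = 6.0673e-04 s/m is conserved through the stack.
Layer 1: θ = 23.00°; offset = 6.3·tan 23.00° = 2.674 m.
Layer 2: sin θ = p·1476 = 0.8955 → θ = 63.58°; offset = 25.5·tan 63.58° = 51.316 m.
Total horizontal offset = 53.990 m.

54.0 m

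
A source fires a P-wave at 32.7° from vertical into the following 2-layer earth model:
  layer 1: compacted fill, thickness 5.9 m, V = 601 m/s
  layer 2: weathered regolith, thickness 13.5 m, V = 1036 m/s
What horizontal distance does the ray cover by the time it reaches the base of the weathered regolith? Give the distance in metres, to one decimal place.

Apply Snell's law at each interface; in layer i the horizontal offset is hᵢ·tan θᵢ.
Layer 1: θ = 32.70°; offset = 5.9·tan 32.70° = 3.788 m.
Layer 2: sin θ = 1036·sin 32.7°/601 = 0.9313, θ = 68.63°; offset = 13.5·tan 68.63° = 34.506 m.
Σ offsets = 38.293 m.

38.3 m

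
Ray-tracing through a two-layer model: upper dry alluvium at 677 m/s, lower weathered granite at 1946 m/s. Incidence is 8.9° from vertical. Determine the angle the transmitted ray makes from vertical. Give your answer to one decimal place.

sin θ₁/V₁ = sin θ₂/V₂ ⇒ sin θ₂ = 1946·sin 8.9°/677 = 1946·0.1547/677 = 0.4447.
θ₂ = arcsin 0.4447 = 26.40° from the normal.

26.4°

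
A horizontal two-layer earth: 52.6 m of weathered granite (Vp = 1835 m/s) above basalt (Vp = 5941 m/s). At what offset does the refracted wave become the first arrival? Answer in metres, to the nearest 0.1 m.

x_cross = 2h·√((V₂+V₁)/(V₂−V₁)).
(V₂+V₁)/(V₂−V₁) = (5941+1835)/(5941−1835) = 1.8938; √ = 1.3762.
x_cross = 2·52.6·1.3762 = 144.77 m.

144.8 m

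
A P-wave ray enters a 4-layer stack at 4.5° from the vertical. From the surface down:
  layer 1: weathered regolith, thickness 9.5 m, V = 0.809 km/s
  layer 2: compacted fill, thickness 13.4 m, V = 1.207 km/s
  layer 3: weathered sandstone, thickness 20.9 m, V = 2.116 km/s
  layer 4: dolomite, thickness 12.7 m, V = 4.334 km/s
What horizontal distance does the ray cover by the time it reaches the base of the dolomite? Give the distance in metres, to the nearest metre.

13 m

Ray parameter p = sin 4.5° / 0.809 km/s = 9.6983e-02 s/km.
Layer 1: θ = 4.50°; offset = 9.5·tan 4.50° = 0.748 m.
Layer 2: sin θ = p·1.207 = 0.1171 → θ = 6.72°; offset = 13.4·tan 6.72° = 1.579 m.
Layer 3: sin θ = p·2.116 = 0.2052 → θ = 11.84°; offset = 20.9·tan 11.84° = 4.382 m.
Layer 4: sin θ = p·4.334 = 0.4203 → θ = 24.86°; offset = 12.7·tan 24.86° = 5.883 m.
Summing the layer offsets gives 12.592 m.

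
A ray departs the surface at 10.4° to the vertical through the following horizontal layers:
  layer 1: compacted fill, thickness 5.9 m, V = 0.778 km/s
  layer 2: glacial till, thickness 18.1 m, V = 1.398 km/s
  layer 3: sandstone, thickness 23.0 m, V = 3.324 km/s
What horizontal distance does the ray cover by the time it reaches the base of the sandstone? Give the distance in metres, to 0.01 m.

35.16 m

Apply Snell's law at each interface; in layer i the horizontal offset is hᵢ·tan θᵢ.
Layer 1: θ = 10.40°; offset = 5.9·tan 10.40° = 1.0829 m.
Layer 2: sin θ = 1.398·sin 10.4°/0.778 = 0.3244, θ = 18.93°; offset = 18.1·tan 18.93° = 6.2069 m.
Layer 3: sin θ = 3.324·sin 10.4°/0.778 = 0.7713, θ = 50.47°; offset = 23.0·tan 50.47° = 27.8693 m.
Total horizontal offset = 35.1590 m.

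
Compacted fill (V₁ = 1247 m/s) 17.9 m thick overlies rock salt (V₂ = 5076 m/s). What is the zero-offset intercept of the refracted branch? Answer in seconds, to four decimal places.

θ_c = arcsin(V₁/V₂) = arcsin(1247/5076) = 14.22°; cos θ_c = 0.9694.
tᵢ = 2h·cos θ_c / V₁ = 2·17.9·0.9694 / 1247 = 0.02783 s.

0.0278 s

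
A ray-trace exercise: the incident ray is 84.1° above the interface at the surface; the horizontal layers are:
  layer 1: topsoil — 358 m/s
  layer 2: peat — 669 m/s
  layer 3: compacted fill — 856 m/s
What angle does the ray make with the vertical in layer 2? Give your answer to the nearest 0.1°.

From the normal: θ₁ = 90° − 84.1° = 5.9°.
Ray parameter p = sin 5.9° / 358 = 2.8713e-04 s/m.
sin θ_2 = p·V_2 = 2.8713e-04 × 669 = 0.1921.
θ_2 = arcsin 0.1921 = 11.07°.

11.1°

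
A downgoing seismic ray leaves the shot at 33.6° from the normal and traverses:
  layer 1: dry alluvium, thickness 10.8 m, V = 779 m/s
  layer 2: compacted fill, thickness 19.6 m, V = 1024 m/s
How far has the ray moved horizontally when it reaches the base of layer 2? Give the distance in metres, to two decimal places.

p = sin θ₁/V₁ = sin 33.6°/779 = 7.1039e-04 s/m is conserved through the stack.
Layer 1: θ = 33.60°; offset = 10.8·tan 33.60° = 7.1755 m.
Layer 2: sin θ = p·1024 = 0.7274 → θ = 46.67°; offset = 19.6·tan 46.67° = 20.7786 m.
Total horizontal offset = 27.9541 m.

27.95 m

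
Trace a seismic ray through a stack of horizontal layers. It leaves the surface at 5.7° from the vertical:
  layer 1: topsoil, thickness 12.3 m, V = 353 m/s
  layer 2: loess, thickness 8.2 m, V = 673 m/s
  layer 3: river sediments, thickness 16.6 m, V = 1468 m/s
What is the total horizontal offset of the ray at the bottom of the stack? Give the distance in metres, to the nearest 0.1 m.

Ray parameter p = sin 5.7° / 353 m/s = 2.8136e-04 s/m.
Layer 1: θ = 5.70°; offset = 12.3·tan 5.70° = 1.228 m.
Layer 2: sin θ = p·673 = 0.1894 → θ = 10.92°; offset = 8.2·tan 10.92° = 1.581 m.
Layer 3: sin θ = p·1468 = 0.4130 → θ = 24.40°; offset = 16.6·tan 24.40° = 7.529 m.
Σ offsets = 10.338 m.

10.3 m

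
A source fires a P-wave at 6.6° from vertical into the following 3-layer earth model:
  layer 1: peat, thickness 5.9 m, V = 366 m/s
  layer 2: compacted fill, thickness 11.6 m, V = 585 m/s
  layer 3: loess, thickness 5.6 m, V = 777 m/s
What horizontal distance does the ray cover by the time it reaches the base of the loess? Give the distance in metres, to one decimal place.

p = sin θ₁/V₁ = sin 6.6°/366 = 3.1404e-04 s/m is conserved through the stack.
Layer 1: θ = 6.60°; offset = 5.9·tan 6.60° = 0.683 m.
Layer 2: sin θ = p·585 = 0.1837 → θ = 10.59°; offset = 11.6·tan 10.59° = 2.168 m.
Layer 3: sin θ = p·777 = 0.2440 → θ = 14.12°; offset = 5.6·tan 14.12° = 1.409 m.
Total horizontal offset = 4.260 m.

4.3 m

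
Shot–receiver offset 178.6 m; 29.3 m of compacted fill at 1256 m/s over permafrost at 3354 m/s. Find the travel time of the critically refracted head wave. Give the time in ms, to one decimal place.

96.5 ms

θ_c = arcsin(V₁/V₂) = arcsin(1256/3354) = 21.99°, cos θ_c = 0.9272.
Intercept time tᵢ = 2h cos θ_c / V₁ = 2·29.3·0.9272/1256 = 0.04326 s.
t = x/V₂ + tᵢ = 178.6/3354 + 0.04326 = 0.09651 s.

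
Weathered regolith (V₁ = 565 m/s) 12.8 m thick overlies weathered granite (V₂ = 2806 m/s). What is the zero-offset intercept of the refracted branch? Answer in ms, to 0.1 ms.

tᵢ = 2h·√(V₂²−V₁²)/(V₁V₂).
√(V₂²−V₁²) = √(2806²−565²) = 2748.5 m/s.
tᵢ = 2·12.8·2748.5/(565·2806) = 0.04438 s.

44.4 ms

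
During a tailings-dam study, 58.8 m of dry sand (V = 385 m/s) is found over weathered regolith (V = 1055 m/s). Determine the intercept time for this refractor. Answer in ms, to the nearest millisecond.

θ_c = arcsin(V₁/V₂) = arcsin(385/1055) = 21.40°; cos θ_c = 0.9310.
tᵢ = 2h·cos θ_c / V₁ = 2·58.8·0.9310 / 385 = 0.28439 s.

284 ms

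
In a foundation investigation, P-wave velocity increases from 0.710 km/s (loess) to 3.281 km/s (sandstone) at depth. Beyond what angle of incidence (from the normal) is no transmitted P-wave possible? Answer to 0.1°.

12.5°

At critical incidence the refracted ray runs along the interface (θ₂ = 90°), so sin θ_c = V₁/V₂.
θ_c = arcsin(0.710/3.281) = arcsin 0.2164 = 12.50°.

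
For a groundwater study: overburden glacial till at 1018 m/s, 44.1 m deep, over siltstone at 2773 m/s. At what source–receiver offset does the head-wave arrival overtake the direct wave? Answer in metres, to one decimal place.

x_cross = 2h·√((V₂+V₁)/(V₂−V₁)).
(V₂+V₁)/(V₂−V₁) = (2773+1018)/(2773−1018) = 2.1601; √ = 1.4697.
x_cross = 2·44.1·1.4697 = 129.63 m.

129.6 m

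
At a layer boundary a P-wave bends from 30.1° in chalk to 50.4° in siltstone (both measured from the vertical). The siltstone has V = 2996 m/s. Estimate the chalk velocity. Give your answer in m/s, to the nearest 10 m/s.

Snell's law: sin 30.1°/V₁ = sin 50.4°/V₂.
V₁ = V₂·sin 30.1°/sin 50.4° = 2996 × 0.6509 = 1950.03 m/s.

1950 m/s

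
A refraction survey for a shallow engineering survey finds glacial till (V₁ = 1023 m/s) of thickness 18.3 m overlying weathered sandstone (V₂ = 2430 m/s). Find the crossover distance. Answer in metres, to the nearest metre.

57 m

x_cross = 2h·√((V₂+V₁)/(V₂−V₁)).
(V₂+V₁)/(V₂−V₁) = (2430+1023)/(2430−1023) = 2.4542; √ = 1.5666.
x_cross = 2·18.3·1.5666 = 57.34 m.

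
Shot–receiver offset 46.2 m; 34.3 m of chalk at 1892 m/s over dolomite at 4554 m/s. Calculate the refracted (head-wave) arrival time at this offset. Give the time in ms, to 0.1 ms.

θ_c = arcsin(V₁/V₂) = arcsin(1892/4554) = 24.55°, cos θ_c = 0.9096.
Intercept time tᵢ = 2h cos θ_c / V₁ = 2·34.3·0.9096/1892 = 0.03298 s.
t = x/V₂ + tᵢ = 46.2/4554 + 0.03298 = 0.04313 s.

43.1 ms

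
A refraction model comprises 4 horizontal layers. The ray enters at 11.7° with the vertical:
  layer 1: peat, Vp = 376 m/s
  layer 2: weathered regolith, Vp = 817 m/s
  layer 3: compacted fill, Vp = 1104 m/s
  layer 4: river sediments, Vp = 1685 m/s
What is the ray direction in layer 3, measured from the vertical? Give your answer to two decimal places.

36.54°

Ray parameter p = sin 11.7° / 376 = 5.3933e-04 s/m.
sin θ_3 = p·V_3 = 5.3933e-04 × 1104 = 0.5954.
θ_3 = arcsin 0.5954 = 36.54°.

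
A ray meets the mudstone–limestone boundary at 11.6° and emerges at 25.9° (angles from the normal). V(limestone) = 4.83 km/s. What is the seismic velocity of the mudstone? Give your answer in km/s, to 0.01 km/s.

2.22 km/s

Snell's law: sin 11.6°/V₁ = sin 25.9°/V₂.
V₁ = V₂·sin 11.6°/sin 25.9° = 4.83 × 0.4603 = 2.22 km/s.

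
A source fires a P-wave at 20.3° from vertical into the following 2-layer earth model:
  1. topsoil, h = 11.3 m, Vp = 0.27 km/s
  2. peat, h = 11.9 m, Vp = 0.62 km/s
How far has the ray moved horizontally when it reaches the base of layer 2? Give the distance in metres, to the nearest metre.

Ray parameter p = sin 20.3° / 0.27 km/s = 1.2849e+00 s/km.
Layer 1: θ = 20.30°; offset = 11.3·tan 20.30° = 4.180 m.
Layer 2: sin θ = p·0.62 = 0.7967 → θ = 52.81°; offset = 11.9·tan 52.81° = 15.685 m.
Σ offsets = 19.865 m.

20 m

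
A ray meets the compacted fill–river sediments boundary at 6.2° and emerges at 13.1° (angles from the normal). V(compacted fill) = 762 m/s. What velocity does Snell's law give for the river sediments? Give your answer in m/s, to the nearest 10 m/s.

Snell's law: sin 6.2°/V₁ = sin 13.1°/V₂.
V₂ = V₁·sin 13.1°/sin 6.2° = 762 × 2.0986 = 1599.16 m/s.

1600 m/s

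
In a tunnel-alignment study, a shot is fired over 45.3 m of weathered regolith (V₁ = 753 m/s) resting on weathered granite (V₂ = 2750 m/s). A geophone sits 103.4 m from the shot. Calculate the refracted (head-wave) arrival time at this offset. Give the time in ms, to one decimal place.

t = x/V₂ + 2h·√(V₂²−V₁²)/(V₁V₂).
√(V₂²−V₁²) = √(2750²−753²) = 2644.9 m/s; delay term = 2·45.3·2644.9/(753·2750) = 0.11572 s.
t = 103.4/2750 + 0.11572 = 0.15332 s.

153.3 ms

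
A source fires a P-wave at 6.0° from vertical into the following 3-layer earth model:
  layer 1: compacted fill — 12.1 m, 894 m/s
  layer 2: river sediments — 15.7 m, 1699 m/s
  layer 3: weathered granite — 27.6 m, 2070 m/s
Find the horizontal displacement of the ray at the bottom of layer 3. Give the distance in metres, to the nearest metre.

11 m

p = sin θ₁/V₁ = sin 6.0°/894 = 1.1692e-04 s/m is conserved through the stack.
Layer 1: θ = 6.00°; offset = 12.1·tan 6.00° = 1.272 m.
Layer 2: sin θ = p·1699 = 0.1987 → θ = 11.46°; offset = 15.7·tan 11.46° = 3.182 m.
Layer 3: sin θ = p·2070 = 0.2420 → θ = 14.01°; offset = 27.6·tan 14.01° = 6.885 m.
Σ offsets = 11.339 m.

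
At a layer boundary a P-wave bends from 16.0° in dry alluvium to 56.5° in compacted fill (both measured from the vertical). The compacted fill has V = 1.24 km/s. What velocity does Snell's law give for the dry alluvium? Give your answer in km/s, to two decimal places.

0.41 km/s

sin 16.0° = 0.2756; sin 56.5° = 0.8339.
V₁ = V₂·(sin θ₁/sin θ₂) = 1.24·(0.2756/0.8339) = 0.41 km/s.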